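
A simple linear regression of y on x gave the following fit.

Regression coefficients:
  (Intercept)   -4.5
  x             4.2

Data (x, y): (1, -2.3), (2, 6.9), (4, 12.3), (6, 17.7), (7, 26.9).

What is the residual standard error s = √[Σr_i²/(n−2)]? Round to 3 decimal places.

s = 2.944

x=1: ŷ = -4.5 + 4.2·1 = -0.3; r = -2.3 − (-0.3) = -2
x=2: ŷ = -4.5 + 4.2·2 = 3.9; r = 6.9 − 3.9 = 3
x=4: ŷ = -4.5 + 4.2·4 = 12.3; r = 12.3 − 12.3 = 0
x=6: ŷ = -4.5 + 4.2·6 = 20.7; r = 17.7 − 20.7 = -3
x=7: ŷ = -4.5 + 4.2·7 = 24.9; r = 26.9 − 24.9 = 2
SSE = 4 + 9 + 0 + 9 + 4 = 26
s = √(26/3) = √8.66667 ≈ 2.944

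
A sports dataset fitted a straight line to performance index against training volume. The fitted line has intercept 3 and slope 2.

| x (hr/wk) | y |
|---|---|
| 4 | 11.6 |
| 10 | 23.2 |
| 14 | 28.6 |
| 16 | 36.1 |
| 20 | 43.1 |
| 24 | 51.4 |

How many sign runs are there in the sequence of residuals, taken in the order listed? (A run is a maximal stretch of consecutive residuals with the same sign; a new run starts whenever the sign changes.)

3 runs

x=4: ŷ = 3 + 2·4 = 11; e = 11.6 − 11 = 0.6
x=10: ŷ = 3 + 2·10 = 23; e = 23.2 − 23 = 0.2
x=14: ŷ = 3 + 2·14 = 31; e = 28.6 − 31 = -2.4
x=16: ŷ = 3 + 2·16 = 35; e = 36.1 − 35 = 1.1
x=20: ŷ = 3 + 2·20 = 43; e = 43.1 − 43 = 0.1
x=24: ŷ = 3 + 2·24 = 51; e = 51.4 − 51 = 0.4
Signs: + + − + + +
Runs: +×2, −×1, +×3 → 3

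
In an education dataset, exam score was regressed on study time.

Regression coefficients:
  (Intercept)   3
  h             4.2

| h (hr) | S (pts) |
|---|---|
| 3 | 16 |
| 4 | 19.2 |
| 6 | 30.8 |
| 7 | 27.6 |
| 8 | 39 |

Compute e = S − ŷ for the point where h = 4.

e = -0.6

ŷ = 3 + 4.2·4 = 19.8
e = 19.2 − 19.8 = -0.6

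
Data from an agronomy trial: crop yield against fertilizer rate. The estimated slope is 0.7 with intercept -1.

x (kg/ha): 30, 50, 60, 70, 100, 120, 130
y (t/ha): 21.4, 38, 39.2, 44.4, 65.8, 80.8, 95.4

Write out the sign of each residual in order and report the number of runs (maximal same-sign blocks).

x=30: ŷ = -1 + 0.7·30 = 20; e = 21.4 − 20 = 1.4
x=50: ŷ = -1 + 0.7·50 = 34; e = 38 − 34 = 4
x=60: ŷ = -1 + 0.7·60 = 41; e = 39.2 − 41 = -1.8
x=70: ŷ = -1 + 0.7·70 = 48; e = 44.4 − 48 = -3.6
x=100: ŷ = -1 + 0.7·100 = 69; e = 65.8 − 69 = -3.2
x=120: ŷ = -1 + 0.7·120 = 83; e = 80.8 − 83 = -2.2
x=130: ŷ = -1 + 0.7·130 = 90; e = 95.4 − 90 = 5.4
Signs: + + − − − − +
Runs: +×2, −×4, +×1 → 3

3 runs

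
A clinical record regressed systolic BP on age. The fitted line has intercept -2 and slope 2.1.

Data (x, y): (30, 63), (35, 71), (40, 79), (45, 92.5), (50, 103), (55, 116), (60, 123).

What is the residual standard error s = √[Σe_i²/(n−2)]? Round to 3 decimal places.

s = 2.025

x=30: ŷ = -2 + 2.1·30 = 61; e = 63 − 61 = 2
x=35: ŷ = -2 + 2.1·35 = 71.5; e = 71 − 71.5 = -0.5
x=40: ŷ = -2 + 2.1·40 = 82; e = 79 − 82 = -3
x=45: ŷ = -2 + 2.1·45 = 92.5; e = 92.5 − 92.5 = 0
x=50: ŷ = -2 + 2.1·50 = 103; e = 103 − 103 = 0
x=55: ŷ = -2 + 2.1·55 = 113.5; e = 116 − 113.5 = 2.5
x=60: ŷ = -2 + 2.1·60 = 124; e = 123 − 124 = -1
SSE = 4 + 0.25 + 9 + 0 + 0 + 6.25 + 1 = 20.5
s = √(20.5/5) = √4.1 ≈ 2.025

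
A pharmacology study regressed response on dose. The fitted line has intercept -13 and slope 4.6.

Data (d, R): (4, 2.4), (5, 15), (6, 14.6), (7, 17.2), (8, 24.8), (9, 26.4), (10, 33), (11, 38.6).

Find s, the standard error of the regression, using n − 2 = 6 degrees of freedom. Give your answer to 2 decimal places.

s = 2.71

d=4: ŷ = -13 + 4.6·4 = 5.4; e = 2.4 − 5.4 = -3
d=5: ŷ = -13 + 4.6·5 = 10; e = 15 − 10 = 5
d=6: ŷ = -13 + 4.6·6 = 14.6; e = 14.6 − 14.6 = 0
d=7: ŷ = -13 + 4.6·7 = 19.2; e = 17.2 − 19.2 = -2
d=8: ŷ = -13 + 4.6·8 = 23.8; e = 24.8 − 23.8 = 1
d=9: ŷ = -13 + 4.6·9 = 28.4; e = 26.4 − 28.4 = -2
d=10: ŷ = -13 + 4.6·10 = 33; e = 33 − 33 = 0
d=11: ŷ = -13 + 4.6·11 = 37.6; e = 38.6 − 37.6 = 1
SSE = 9 + 25 + 0 + 4 + 1 + 4 + 0 + 1 = 44
s = √(44/6) = √7.33333 ≈ 2.71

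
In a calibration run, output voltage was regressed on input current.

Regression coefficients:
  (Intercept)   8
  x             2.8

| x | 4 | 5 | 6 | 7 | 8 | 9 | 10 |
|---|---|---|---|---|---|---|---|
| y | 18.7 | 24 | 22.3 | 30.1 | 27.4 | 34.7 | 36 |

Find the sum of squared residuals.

x=4: ŷ = 8 + 2.8·4 = 19.2; e = 18.7 − 19.2 = -0.5
x=5: ŷ = 8 + 2.8·5 = 22; e = 24 − 22 = 2
x=6: ŷ = 8 + 2.8·6 = 24.8; e = 22.3 − 24.8 = -2.5
x=7: ŷ = 8 + 2.8·7 = 27.6; e = 30.1 − 27.6 = 2.5
x=8: ŷ = 8 + 2.8·8 = 30.4; e = 27.4 − 30.4 = -3
x=9: ŷ = 8 + 2.8·9 = 33.2; e = 34.7 − 33.2 = 1.5
x=10: ŷ = 8 + 2.8·10 = 36; e = 36 − 36 = 0
SSE = 0.25 + 4 + 6.25 + 6.25 + 9 + 2.25 + 0 = 28

SSE = 28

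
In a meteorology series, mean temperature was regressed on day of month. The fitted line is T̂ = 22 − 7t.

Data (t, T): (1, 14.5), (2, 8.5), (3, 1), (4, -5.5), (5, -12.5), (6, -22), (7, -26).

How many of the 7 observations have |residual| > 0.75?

2

t=1: T̂ = 22 − 7·1 = 15; e = 14.5 − 15 = -0.5
t=2: T̂ = 22 − 7·2 = 8; e = 8.5 − 8 = 0.5
t=3: T̂ = 22 − 7·3 = 1; e = 1 − 1 = 0
t=4: T̂ = 22 − 7·4 = -6; e = -5.5 − (-6) = 0.5
t=5: T̂ = 22 − 7·5 = -13; e = -12.5 − (-13) = 0.5
t=6: T̂ = 22 − 7·6 = -20; e = -22 − (-20) = -2
t=7: T̂ = 22 − 7·7 = -27; e = -26 − (-27) = 1
|e| > 0.75: t=6 (|e|=2), t=7 (|e|=1) → 2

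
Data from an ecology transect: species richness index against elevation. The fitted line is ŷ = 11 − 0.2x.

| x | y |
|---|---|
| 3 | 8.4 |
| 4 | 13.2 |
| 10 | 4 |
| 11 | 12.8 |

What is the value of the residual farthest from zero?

e = -5

x=3: ŷ = 11 − 0.2·3 = 10.4; e = 8.4 − 10.4 = -2
x=4: ŷ = 11 − 0.2·4 = 10.2; e = 13.2 − 10.2 = 3
x=10: ŷ = 11 − 0.2·10 = 9; e = 4 − 9 = -5
x=11: ŷ = 11 − 0.2·11 = 8.8; e = 12.8 − 8.8 = 4
Largest |e| is 5 at x = 10, residual -5.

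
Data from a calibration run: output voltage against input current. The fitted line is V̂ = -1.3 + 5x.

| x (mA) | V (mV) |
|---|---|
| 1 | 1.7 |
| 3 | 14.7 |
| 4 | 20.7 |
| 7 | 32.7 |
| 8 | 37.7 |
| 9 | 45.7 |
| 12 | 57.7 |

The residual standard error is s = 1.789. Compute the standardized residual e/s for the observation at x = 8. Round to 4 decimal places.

V̂ = -1.3 + 5·8 = 38.7
e = 37.7 − 38.7 = -1
e/s = -1 / 1.789 = -0.5590

-0.5590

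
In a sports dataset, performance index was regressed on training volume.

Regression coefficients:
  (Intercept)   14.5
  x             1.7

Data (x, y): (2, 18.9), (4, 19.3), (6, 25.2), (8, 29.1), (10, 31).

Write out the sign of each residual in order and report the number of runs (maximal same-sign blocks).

4 runs

x=2: ŷ = 14.5 + 1.7·2 = 17.9; r = 18.9 − 17.9 = 1
x=4: ŷ = 14.5 + 1.7·4 = 21.3; r = 19.3 − 21.3 = -2
x=6: ŷ = 14.5 + 1.7·6 = 24.7; r = 25.2 − 24.7 = 0.5
x=8: ŷ = 14.5 + 1.7·8 = 28.1; r = 29.1 − 28.1 = 1
x=10: ŷ = 14.5 + 1.7·10 = 31.5; r = 31 − 31.5 = -0.5
Signs: + − + + −
Runs: +×1, −×1, +×2, −×1 → 4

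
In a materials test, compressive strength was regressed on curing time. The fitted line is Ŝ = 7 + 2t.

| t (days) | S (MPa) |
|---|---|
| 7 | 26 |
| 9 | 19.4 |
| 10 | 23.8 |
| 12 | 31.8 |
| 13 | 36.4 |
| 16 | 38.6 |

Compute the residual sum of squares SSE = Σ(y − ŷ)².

SSE = 78.96

t=7: Ŝ = 7 + 2·7 = 21; e = 26 − 21 = 5
t=9: Ŝ = 7 + 2·9 = 25; e = 19.4 − 25 = -5.6
t=10: Ŝ = 7 + 2·10 = 27; e = 23.8 − 27 = -3.2
t=12: Ŝ = 7 + 2·12 = 31; e = 31.8 − 31 = 0.8
t=13: Ŝ = 7 + 2·13 = 33; e = 36.4 − 33 = 3.4
t=16: Ŝ = 7 + 2·16 = 39; e = 38.6 − 39 = -0.4
SSE = 25 + 31.36 + 10.24 + 0.64 + 11.56 + 0.16 = 78.96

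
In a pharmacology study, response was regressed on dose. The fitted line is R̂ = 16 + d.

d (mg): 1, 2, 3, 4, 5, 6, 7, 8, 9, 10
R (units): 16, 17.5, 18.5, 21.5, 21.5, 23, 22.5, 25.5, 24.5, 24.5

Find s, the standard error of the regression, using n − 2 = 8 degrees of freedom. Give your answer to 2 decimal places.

d=1: R̂ = 16 + 1 = 17; e = 16 − 17 = -1
d=2: R̂ = 16 + 2 = 18; e = 17.5 − 18 = -0.5
d=3: R̂ = 16 + 3 = 19; e = 18.5 − 19 = -0.5
d=4: R̂ = 16 + 4 = 20; e = 21.5 − 20 = 1.5
d=5: R̂ = 16 + 5 = 21; e = 21.5 − 21 = 0.5
d=6: R̂ = 16 + 6 = 22; e = 23 − 22 = 1
d=7: R̂ = 16 + 7 = 23; e = 22.5 − 23 = -0.5
d=8: R̂ = 16 + 8 = 24; e = 25.5 − 24 = 1.5
d=9: R̂ = 16 + 9 = 25; e = 24.5 − 25 = -0.5
d=10: R̂ = 16 + 10 = 26; e = 24.5 − 26 = -1.5
SSE = 1 + 0.25 + 0.25 + 2.25 + 0.25 + 1 + 0.25 + 2.25 + 0.25 + 2.25 = 10
s = √(10/8) = √1.25 ≈ 1.12

s = 1.12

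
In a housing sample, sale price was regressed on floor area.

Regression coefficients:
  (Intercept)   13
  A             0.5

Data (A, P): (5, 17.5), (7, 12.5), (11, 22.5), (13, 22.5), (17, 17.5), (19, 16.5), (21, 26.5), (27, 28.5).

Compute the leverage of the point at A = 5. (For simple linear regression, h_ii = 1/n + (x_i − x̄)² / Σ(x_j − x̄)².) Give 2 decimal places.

Ā = (5 + 7 + 11 + 13 + 17 + 19 + 21 + 27)/8 = 15
Σ(A − Ā)² = 100 + 64 + 16 + 4 + 4 + 16 + 36 + 144 = 384
h = 1/8 + (-10)²/384 = 0.125 + 0.260417 = 0.39

h = 0.39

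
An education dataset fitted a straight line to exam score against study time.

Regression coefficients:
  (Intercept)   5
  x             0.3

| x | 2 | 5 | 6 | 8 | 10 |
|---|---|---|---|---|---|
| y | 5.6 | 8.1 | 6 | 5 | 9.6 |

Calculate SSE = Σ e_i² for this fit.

SSE = 11.52

x=2: ŷ = 5 + 0.3·2 = 5.6; e = 5.6 − 5.6 = 0
x=5: ŷ = 5 + 0.3·5 = 6.5; e = 8.1 − 6.5 = 1.6
x=6: ŷ = 5 + 0.3·6 = 6.8; e = 6 − 6.8 = -0.8
x=8: ŷ = 5 + 0.3·8 = 7.4; e = 5 − 7.4 = -2.4
x=10: ŷ = 5 + 0.3·10 = 8; e = 9.6 − 8 = 1.6
SSE = 0 + 2.56 + 0.64 + 5.76 + 2.56 = 11.52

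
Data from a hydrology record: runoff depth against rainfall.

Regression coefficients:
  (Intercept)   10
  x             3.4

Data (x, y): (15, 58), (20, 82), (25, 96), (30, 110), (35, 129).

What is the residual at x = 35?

e = 0

ŷ = 10 + 3.4·35 = 129
e = 129 − 129 = 0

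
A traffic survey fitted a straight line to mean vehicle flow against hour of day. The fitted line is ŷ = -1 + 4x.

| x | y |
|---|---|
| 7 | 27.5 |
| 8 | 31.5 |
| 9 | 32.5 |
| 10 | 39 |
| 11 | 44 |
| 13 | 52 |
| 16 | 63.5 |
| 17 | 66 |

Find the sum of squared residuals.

SSE = 10

x=7: ŷ = -1 + 4·7 = 27; e = 27.5 − 27 = 0.5
x=8: ŷ = -1 + 4·8 = 31; e = 31.5 − 31 = 0.5
x=9: ŷ = -1 + 4·9 = 35; e = 32.5 − 35 = -2.5
x=10: ŷ = -1 + 4·10 = 39; e = 39 − 39 = 0
x=11: ŷ = -1 + 4·11 = 43; e = 44 − 43 = 1
x=13: ŷ = -1 + 4·13 = 51; e = 52 − 51 = 1
x=16: ŷ = -1 + 4·16 = 63; e = 63.5 − 63 = 0.5
x=17: ŷ = -1 + 4·17 = 67; e = 66 − 67 = -1
SSE = 0.25 + 0.25 + 6.25 + 0 + 1 + 1 + 0.25 + 1 = 10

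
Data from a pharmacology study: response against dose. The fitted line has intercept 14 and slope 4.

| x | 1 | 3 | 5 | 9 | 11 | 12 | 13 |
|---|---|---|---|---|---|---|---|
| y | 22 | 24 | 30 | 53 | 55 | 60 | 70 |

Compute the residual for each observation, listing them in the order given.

x=1: ŷ = 14 + 4·1 = 18; e = 22 − 18 = 4
x=3: ŷ = 14 + 4·3 = 26; e = 24 − 26 = -2
x=5: ŷ = 14 + 4·5 = 34; e = 30 − 34 = -4
x=9: ŷ = 14 + 4·9 = 50; e = 53 − 50 = 3
x=11: ŷ = 14 + 4·11 = 58; e = 55 − 58 = -3
x=12: ŷ = 14 + 4·12 = 62; e = 60 − 62 = -2
x=13: ŷ = 14 + 4·13 = 66; e = 70 − 66 = 4

4, -2, -4, 3, -3, -2, 4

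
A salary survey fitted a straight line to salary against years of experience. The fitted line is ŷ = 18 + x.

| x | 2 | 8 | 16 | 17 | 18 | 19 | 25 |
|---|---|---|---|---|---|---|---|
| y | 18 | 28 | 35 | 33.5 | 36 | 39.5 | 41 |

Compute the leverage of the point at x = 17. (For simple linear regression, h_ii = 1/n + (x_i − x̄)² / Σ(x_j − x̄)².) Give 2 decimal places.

h = 0.15

x̄ = (2 + 8 + 16 + 17 + 18 + 19 + 25)/7 = 15
Σ(x − x̄)² = 169 + 49 + 1 + 4 + 9 + 16 + 100 = 348
h = 1/7 + (2)²/348 = 0.142857 + 0.0114943 = 0.15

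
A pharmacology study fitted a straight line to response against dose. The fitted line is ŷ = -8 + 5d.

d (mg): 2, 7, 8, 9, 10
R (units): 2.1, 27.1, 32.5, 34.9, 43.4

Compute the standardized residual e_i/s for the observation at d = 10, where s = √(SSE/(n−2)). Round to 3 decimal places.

d=2: ŷ = -8 + 5·2 = 2; e = 2.1 − 2 = 0.1
d=7: ŷ = -8 + 5·7 = 27; e = 27.1 − 27 = 0.1
d=8: ŷ = -8 + 5·8 = 32; e = 32.5 − 32 = 0.5
d=9: ŷ = -8 + 5·9 = 37; e = 34.9 − 37 = -2.1
d=10: ŷ = -8 + 5·10 = 42; e = 43.4 − 42 = 1.4
SSE = 0.01 + 0.01 + 0.25 + 4.41 + 1.96 = 6.64
s = √(6.64/3) = 1.48773
e/s = 1.4 / 1.48773 = 0.941

0.941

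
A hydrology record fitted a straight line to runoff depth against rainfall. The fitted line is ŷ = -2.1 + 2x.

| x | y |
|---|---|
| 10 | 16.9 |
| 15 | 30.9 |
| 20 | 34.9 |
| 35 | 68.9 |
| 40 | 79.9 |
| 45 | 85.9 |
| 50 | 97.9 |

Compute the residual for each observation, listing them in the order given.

x=10: ŷ = -2.1 + 2·10 = 17.9; r = 16.9 − 17.9 = -1
x=15: ŷ = -2.1 + 2·15 = 27.9; r = 30.9 − 27.9 = 3
x=20: ŷ = -2.1 + 2·20 = 37.9; r = 34.9 − 37.9 = -3
x=35: ŷ = -2.1 + 2·35 = 67.9; r = 68.9 − 67.9 = 1
x=40: ŷ = -2.1 + 2·40 = 77.9; r = 79.9 − 77.9 = 2
x=45: ŷ = -2.1 + 2·45 = 87.9; r = 85.9 − 87.9 = -2
x=50: ŷ = -2.1 + 2·50 = 97.9; r = 97.9 − 97.9 = 0

-1, 3, -3, 1, 2, -2, 0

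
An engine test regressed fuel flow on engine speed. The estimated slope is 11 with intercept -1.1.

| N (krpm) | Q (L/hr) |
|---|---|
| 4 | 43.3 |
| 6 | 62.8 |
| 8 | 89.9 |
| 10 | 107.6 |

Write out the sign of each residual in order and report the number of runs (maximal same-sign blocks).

N=4: Q̂ = -1.1 + 11·4 = 42.9; r = 43.3 − 42.9 = 0.4
N=6: Q̂ = -1.1 + 11·6 = 64.9; r = 62.8 − 64.9 = -2.1
N=8: Q̂ = -1.1 + 11·8 = 86.9; r = 89.9 − 86.9 = 3
N=10: Q̂ = -1.1 + 11·10 = 108.9; r = 107.6 − 108.9 = -1.3
Signs: + − + −
Runs: +×1, −×1, +×1, −×1 → 4

4 runs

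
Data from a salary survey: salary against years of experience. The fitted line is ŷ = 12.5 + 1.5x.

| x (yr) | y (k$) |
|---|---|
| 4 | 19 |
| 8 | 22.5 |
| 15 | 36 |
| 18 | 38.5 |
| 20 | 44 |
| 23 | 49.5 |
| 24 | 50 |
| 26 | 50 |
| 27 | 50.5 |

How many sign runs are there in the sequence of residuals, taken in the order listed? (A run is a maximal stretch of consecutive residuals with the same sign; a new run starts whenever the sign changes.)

6 runs

x=4: ŷ = 12.5 + 1.5·4 = 18.5; e = 19 − 18.5 = 0.5
x=8: ŷ = 12.5 + 1.5·8 = 24.5; e = 22.5 − 24.5 = -2
x=15: ŷ = 12.5 + 1.5·15 = 35; e = 36 − 35 = 1
x=18: ŷ = 12.5 + 1.5·18 = 39.5; e = 38.5 − 39.5 = -1
x=20: ŷ = 12.5 + 1.5·20 = 42.5; e = 44 − 42.5 = 1.5
x=23: ŷ = 12.5 + 1.5·23 = 47; e = 49.5 − 47 = 2.5
x=24: ŷ = 12.5 + 1.5·24 = 48.5; e = 50 − 48.5 = 1.5
x=26: ŷ = 12.5 + 1.5·26 = 51.5; e = 50 − 51.5 = -1.5
x=27: ŷ = 12.5 + 1.5·27 = 53; e = 50.5 − 53 = -2.5
Signs: + − + − + + + − −
Runs: +×1, −×1, +×1, −×1, +×3, −×2 → 6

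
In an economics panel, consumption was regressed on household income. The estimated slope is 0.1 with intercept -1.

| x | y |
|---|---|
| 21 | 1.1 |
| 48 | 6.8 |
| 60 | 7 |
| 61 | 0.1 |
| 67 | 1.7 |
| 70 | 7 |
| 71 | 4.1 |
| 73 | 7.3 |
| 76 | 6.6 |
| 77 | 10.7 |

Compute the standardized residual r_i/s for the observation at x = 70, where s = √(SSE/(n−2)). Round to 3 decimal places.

0.324

x=21: ŷ = -1 + 0.1·21 = 1.1; r = 1.1 − 1.1 = 0
x=48: ŷ = -1 + 0.1·48 = 3.8; r = 6.8 − 3.8 = 3
x=60: ŷ = -1 + 0.1·60 = 5; r = 7 − 5 = 2
x=61: ŷ = -1 + 0.1·61 = 5.1; r = 0.1 − 5.1 = -5
x=67: ŷ = -1 + 0.1·67 = 5.7; r = 1.7 − 5.7 = -4
x=70: ŷ = -1 + 0.1·70 = 6; r = 7 − 6 = 1
x=71: ŷ = -1 + 0.1·71 = 6.1; r = 4.1 − 6.1 = -2
x=73: ŷ = -1 + 0.1·73 = 6.3; r = 7.3 − 6.3 = 1
x=76: ŷ = -1 + 0.1·76 = 6.6; r = 6.6 − 6.6 = 0
x=77: ŷ = -1 + 0.1·77 = 6.7; r = 10.7 − 6.7 = 4
SSE = 0 + 9 + 4 + 25 + 16 + 1 + 4 + 1 + 0 + 16 = 76
s = √(76/8) = 3.08221
r/s = 1 / 3.08221 = 0.324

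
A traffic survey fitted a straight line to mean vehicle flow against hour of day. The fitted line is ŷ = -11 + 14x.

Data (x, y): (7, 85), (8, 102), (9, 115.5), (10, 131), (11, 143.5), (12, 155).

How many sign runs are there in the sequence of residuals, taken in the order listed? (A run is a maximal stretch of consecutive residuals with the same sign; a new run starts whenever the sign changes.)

3 runs

x=7: ŷ = -11 + 14·7 = 87; e = 85 − 87 = -2
x=8: ŷ = -11 + 14·8 = 101; e = 102 − 101 = 1
x=9: ŷ = -11 + 14·9 = 115; e = 115.5 − 115 = 0.5
x=10: ŷ = -11 + 14·10 = 129; e = 131 − 129 = 2
x=11: ŷ = -11 + 14·11 = 143; e = 143.5 − 143 = 0.5
x=12: ŷ = -11 + 14·12 = 157; e = 155 − 157 = -2
Signs: − + + + + −
Runs: −×1, +×4, −×1 → 3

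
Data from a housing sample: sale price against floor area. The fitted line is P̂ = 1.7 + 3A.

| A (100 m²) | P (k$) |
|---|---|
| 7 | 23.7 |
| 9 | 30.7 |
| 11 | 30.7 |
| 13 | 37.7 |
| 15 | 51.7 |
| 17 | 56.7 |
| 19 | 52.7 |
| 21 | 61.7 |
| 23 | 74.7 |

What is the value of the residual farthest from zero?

e = -6

A=7: P̂ = 1.7 + 3·7 = 22.7; e = 23.7 − 22.7 = 1
A=9: P̂ = 1.7 + 3·9 = 28.7; e = 30.7 − 28.7 = 2
A=11: P̂ = 1.7 + 3·11 = 34.7; e = 30.7 − 34.7 = -4
A=13: P̂ = 1.7 + 3·13 = 40.7; e = 37.7 − 40.7 = -3
A=15: P̂ = 1.7 + 3·15 = 46.7; e = 51.7 − 46.7 = 5
A=17: P̂ = 1.7 + 3·17 = 52.7; e = 56.7 − 52.7 = 4
A=19: P̂ = 1.7 + 3·19 = 58.7; e = 52.7 − 58.7 = -6
A=21: P̂ = 1.7 + 3·21 = 64.7; e = 61.7 − 64.7 = -3
A=23: P̂ = 1.7 + 3·23 = 70.7; e = 74.7 − 70.7 = 4
Largest |e| is 6 at A = 19, residual -6.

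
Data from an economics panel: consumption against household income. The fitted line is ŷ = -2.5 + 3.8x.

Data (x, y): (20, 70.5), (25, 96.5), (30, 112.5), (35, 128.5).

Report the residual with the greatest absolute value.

x=20: ŷ = -2.5 + 3.8·20 = 73.5; r = 70.5 − 73.5 = -3
x=25: ŷ = -2.5 + 3.8·25 = 92.5; r = 96.5 − 92.5 = 4
x=30: ŷ = -2.5 + 3.8·30 = 111.5; r = 112.5 − 111.5 = 1
x=35: ŷ = -2.5 + 3.8·35 = 130.5; r = 128.5 − 130.5 = -2
Largest |r| is 4 at x = 25, residual 4.

r = 4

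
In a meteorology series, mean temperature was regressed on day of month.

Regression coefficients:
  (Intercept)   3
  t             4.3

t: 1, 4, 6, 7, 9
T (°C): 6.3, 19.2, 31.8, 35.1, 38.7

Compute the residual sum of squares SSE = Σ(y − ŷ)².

t=1: T̂ = 3 + 4.3·1 = 7.3; r = 6.3 − 7.3 = -1
t=4: T̂ = 3 + 4.3·4 = 20.2; r = 19.2 − 20.2 = -1
t=6: T̂ = 3 + 4.3·6 = 28.8; r = 31.8 − 28.8 = 3
t=7: T̂ = 3 + 4.3·7 = 33.1; r = 35.1 − 33.1 = 2
t=9: T̂ = 3 + 4.3·9 = 41.7; r = 38.7 − 41.7 = -3
SSE = 1 + 1 + 9 + 4 + 9 = 24

SSE = 24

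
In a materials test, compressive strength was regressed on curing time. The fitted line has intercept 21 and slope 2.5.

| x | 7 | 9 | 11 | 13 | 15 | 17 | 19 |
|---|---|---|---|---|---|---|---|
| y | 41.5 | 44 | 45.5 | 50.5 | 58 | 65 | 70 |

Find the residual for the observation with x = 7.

r = 3

ŷ = 21 + 2.5·7 = 38.5
r = 41.5 − 38.5 = 3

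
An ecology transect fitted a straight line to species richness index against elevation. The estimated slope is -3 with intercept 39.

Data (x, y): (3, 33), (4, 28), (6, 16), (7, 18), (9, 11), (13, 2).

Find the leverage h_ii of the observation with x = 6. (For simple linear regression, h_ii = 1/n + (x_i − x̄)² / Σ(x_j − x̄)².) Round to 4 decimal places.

x̄ = (3 + 4 + 6 + 7 + 9 + 13)/6 = 7
Σ(x − x̄)² = 16 + 9 + 1 + 0 + 4 + 36 = 66
h = 1/6 + (-1)²/66 = 0.166667 + 0.0151515 = 0.1818

h = 0.1818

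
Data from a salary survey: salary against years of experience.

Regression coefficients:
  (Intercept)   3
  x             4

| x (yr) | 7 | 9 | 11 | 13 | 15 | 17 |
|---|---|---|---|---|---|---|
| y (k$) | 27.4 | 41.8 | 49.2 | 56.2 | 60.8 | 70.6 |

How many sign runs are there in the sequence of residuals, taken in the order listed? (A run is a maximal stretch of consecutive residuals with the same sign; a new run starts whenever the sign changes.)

x=7: ŷ = 3 + 4·7 = 31; e = 27.4 − 31 = -3.6
x=9: ŷ = 3 + 4·9 = 39; e = 41.8 − 39 = 2.8
x=11: ŷ = 3 + 4·11 = 47; e = 49.2 − 47 = 2.2
x=13: ŷ = 3 + 4·13 = 55; e = 56.2 − 55 = 1.2
x=15: ŷ = 3 + 4·15 = 63; e = 60.8 − 63 = -2.2
x=17: ŷ = 3 + 4·17 = 71; e = 70.6 − 71 = -0.4
Signs: − + + + − −
Runs: −×1, +×3, −×2 → 3

3 runs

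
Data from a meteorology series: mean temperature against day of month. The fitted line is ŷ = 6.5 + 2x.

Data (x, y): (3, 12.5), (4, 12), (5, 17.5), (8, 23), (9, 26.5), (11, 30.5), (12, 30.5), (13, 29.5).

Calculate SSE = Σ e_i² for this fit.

x=3: ŷ = 6.5 + 2·3 = 12.5; e = 12.5 − 12.5 = 0
x=4: ŷ = 6.5 + 2·4 = 14.5; e = 12 − 14.5 = -2.5
x=5: ŷ = 6.5 + 2·5 = 16.5; e = 17.5 − 16.5 = 1
x=8: ŷ = 6.5 + 2·8 = 22.5; e = 23 − 22.5 = 0.5
x=9: ŷ = 6.5 + 2·9 = 24.5; e = 26.5 − 24.5 = 2
x=11: ŷ = 6.5 + 2·11 = 28.5; e = 30.5 − 28.5 = 2
x=12: ŷ = 6.5 + 2·12 = 30.5; e = 30.5 − 30.5 = 0
x=13: ŷ = 6.5 + 2·13 = 32.5; e = 29.5 − 32.5 = -3
SSE = 0 + 6.25 + 1 + 0.25 + 4 + 4 + 0 + 9 = 24.5

SSE = 24.5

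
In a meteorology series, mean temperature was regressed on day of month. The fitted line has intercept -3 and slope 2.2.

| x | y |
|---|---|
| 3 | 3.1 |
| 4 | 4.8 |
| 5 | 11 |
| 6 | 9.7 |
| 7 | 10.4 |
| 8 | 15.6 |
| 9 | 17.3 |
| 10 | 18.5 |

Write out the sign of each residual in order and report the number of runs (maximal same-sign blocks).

x=3: ŷ = -3 + 2.2·3 = 3.6; r = 3.1 − 3.6 = -0.5
x=4: ŷ = -3 + 2.2·4 = 5.8; r = 4.8 − 5.8 = -1
x=5: ŷ = -3 + 2.2·5 = 8; r = 11 − 8 = 3
x=6: ŷ = -3 + 2.2·6 = 10.2; r = 9.7 − 10.2 = -0.5
x=7: ŷ = -3 + 2.2·7 = 12.4; r = 10.4 − 12.4 = -2
x=8: ŷ = -3 + 2.2·8 = 14.6; r = 15.6 − 14.6 = 1
x=9: ŷ = -3 + 2.2·9 = 16.8; r = 17.3 − 16.8 = 0.5
x=10: ŷ = -3 + 2.2·10 = 19; r = 18.5 − 19 = -0.5
Signs: − − + − − + + −
Runs: −×2, +×1, −×2, +×2, −×1 → 5

5 runs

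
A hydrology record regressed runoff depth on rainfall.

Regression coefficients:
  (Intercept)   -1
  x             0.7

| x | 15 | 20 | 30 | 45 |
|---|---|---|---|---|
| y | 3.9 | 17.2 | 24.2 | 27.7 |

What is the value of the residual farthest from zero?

x=15: ŷ = -1 + 0.7·15 = 9.5; r = 3.9 − 9.5 = -5.6
x=20: ŷ = -1 + 0.7·20 = 13; r = 17.2 − 13 = 4.2
x=30: ŷ = -1 + 0.7·30 = 20; r = 24.2 − 20 = 4.2
x=45: ŷ = -1 + 0.7·45 = 30.5; r = 27.7 − 30.5 = -2.8
Largest |r| is 5.6 at x = 15, residual -5.6.

r = -5.6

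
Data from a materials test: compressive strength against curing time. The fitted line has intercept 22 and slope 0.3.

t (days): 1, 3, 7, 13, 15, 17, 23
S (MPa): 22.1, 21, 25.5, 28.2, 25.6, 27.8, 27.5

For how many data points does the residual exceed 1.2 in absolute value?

4

t=1: ŷ = 22 + 0.3·1 = 22.3; e = 22.1 − 22.3 = -0.2
t=3: ŷ = 22 + 0.3·3 = 22.9; e = 21 − 22.9 = -1.9
t=7: ŷ = 22 + 0.3·7 = 24.1; e = 25.5 − 24.1 = 1.4
t=13: ŷ = 22 + 0.3·13 = 25.9; e = 28.2 − 25.9 = 2.3
t=15: ŷ = 22 + 0.3·15 = 26.5; e = 25.6 − 26.5 = -0.9
t=17: ŷ = 22 + 0.3·17 = 27.1; e = 27.8 − 27.1 = 0.7
t=23: ŷ = 22 + 0.3·23 = 28.9; e = 27.5 − 28.9 = -1.4
|e| > 1.2: t=3 (|e|=1.9), t=7 (|e|=1.4), t=13 (|e|=2.3), t=23 (|e|=1.4) → 4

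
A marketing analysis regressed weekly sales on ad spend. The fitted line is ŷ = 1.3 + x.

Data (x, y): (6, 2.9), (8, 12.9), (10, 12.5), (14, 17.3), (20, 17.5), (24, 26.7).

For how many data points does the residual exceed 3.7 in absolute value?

x=6: ŷ = 1.3 + 6 = 7.3; r = 2.9 − 7.3 = -4.4
x=8: ŷ = 1.3 + 8 = 9.3; r = 12.9 − 9.3 = 3.6
x=10: ŷ = 1.3 + 10 = 11.3; r = 12.5 − 11.3 = 1.2
x=14: ŷ = 1.3 + 14 = 15.3; r = 17.3 − 15.3 = 2
x=20: ŷ = 1.3 + 20 = 21.3; r = 17.5 − 21.3 = -3.8
x=24: ŷ = 1.3 + 24 = 25.3; r = 26.7 − 25.3 = 1.4
|r| > 3.7: x=6 (|r|=4.4), x=20 (|r|=3.8) → 2

2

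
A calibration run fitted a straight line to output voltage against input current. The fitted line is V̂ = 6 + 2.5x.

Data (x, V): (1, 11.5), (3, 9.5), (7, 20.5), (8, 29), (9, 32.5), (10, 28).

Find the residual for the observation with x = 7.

V̂ = 6 + 2.5·7 = 23.5
e = 20.5 − 23.5 = -3

e = -3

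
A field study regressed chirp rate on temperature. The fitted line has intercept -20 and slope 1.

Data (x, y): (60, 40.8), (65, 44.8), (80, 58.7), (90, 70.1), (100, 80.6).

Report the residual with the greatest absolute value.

e = -1.3

x=60: ŷ = -20 + 60 = 40; e = 40.8 − 40 = 0.8
x=65: ŷ = -20 + 65 = 45; e = 44.8 − 45 = -0.2
x=80: ŷ = -20 + 80 = 60; e = 58.7 − 60 = -1.3
x=90: ŷ = -20 + 90 = 70; e = 70.1 − 70 = 0.1
x=100: ŷ = -20 + 100 = 80; e = 80.6 − 80 = 0.6
Largest |e| is 1.3 at x = 80, residual -1.3.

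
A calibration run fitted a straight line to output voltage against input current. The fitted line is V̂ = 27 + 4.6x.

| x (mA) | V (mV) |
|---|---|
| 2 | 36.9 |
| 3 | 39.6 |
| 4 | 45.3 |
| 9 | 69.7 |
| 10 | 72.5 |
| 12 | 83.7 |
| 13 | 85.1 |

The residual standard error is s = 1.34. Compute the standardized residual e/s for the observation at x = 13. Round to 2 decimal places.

V̂ = 27 + 4.6·13 = 86.8
e = 85.1 − 86.8 = -1.7
e/s = -1.7 / 1.34 = -1.27

-1.27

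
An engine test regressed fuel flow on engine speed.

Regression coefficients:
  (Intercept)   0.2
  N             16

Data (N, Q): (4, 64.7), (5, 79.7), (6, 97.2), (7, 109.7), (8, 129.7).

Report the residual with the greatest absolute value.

e = -2.5

N=4: Q̂ = 0.2 + 16·4 = 64.2; e = 64.7 − 64.2 = 0.5
N=5: Q̂ = 0.2 + 16·5 = 80.2; e = 79.7 − 80.2 = -0.5
N=6: Q̂ = 0.2 + 16·6 = 96.2; e = 97.2 − 96.2 = 1
N=7: Q̂ = 0.2 + 16·7 = 112.2; e = 109.7 − 112.2 = -2.5
N=8: Q̂ = 0.2 + 16·8 = 128.2; e = 129.7 − 128.2 = 1.5
Largest |e| is 2.5 at N = 7, residual -2.5.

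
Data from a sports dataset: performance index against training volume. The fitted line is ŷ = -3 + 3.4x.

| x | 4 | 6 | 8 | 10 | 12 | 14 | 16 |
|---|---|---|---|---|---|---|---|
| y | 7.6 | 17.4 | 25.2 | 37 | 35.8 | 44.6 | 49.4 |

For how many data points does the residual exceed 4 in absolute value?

1

x=4: ŷ = -3 + 3.4·4 = 10.6; r = 7.6 − 10.6 = -3
x=6: ŷ = -3 + 3.4·6 = 17.4; r = 17.4 − 17.4 = 0
x=8: ŷ = -3 + 3.4·8 = 24.2; r = 25.2 − 24.2 = 1
x=10: ŷ = -3 + 3.4·10 = 31; r = 37 − 31 = 6
x=12: ŷ = -3 + 3.4·12 = 37.8; r = 35.8 − 37.8 = -2
x=14: ŷ = -3 + 3.4·14 = 44.6; r = 44.6 − 44.6 = 0
x=16: ŷ = -3 + 3.4·16 = 51.4; r = 49.4 − 51.4 = -2
|r| > 4: x=10 (|r|=6) → 1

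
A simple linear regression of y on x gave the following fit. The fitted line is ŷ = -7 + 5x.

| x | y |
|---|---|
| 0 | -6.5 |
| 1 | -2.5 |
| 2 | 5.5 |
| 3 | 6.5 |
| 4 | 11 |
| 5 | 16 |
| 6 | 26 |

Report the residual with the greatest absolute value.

e = 3

x=0: ŷ = -7 + 5·0 = -7; e = -6.5 − (-7) = 0.5
x=1: ŷ = -7 + 5·1 = -2; e = -2.5 − (-2) = -0.5
x=2: ŷ = -7 + 5·2 = 3; e = 5.5 − 3 = 2.5
x=3: ŷ = -7 + 5·3 = 8; e = 6.5 − 8 = -1.5
x=4: ŷ = -7 + 5·4 = 13; e = 11 − 13 = -2
x=5: ŷ = -7 + 5·5 = 18; e = 16 − 18 = -2
x=6: ŷ = -7 + 5·6 = 23; e = 26 − 23 = 3
Largest |e| is 3 at x = 6, residual 3.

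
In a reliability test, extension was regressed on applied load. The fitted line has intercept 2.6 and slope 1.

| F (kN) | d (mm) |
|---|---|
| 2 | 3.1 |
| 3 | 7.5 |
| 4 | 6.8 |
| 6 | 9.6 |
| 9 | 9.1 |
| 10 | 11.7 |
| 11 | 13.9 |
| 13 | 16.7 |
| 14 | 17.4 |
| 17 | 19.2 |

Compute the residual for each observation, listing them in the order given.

-1.5, 1.9, 0.2, 1, -2.5, -0.9, 0.3, 1.1, 0.8, -0.4

F=2: d̂ = 2.6 + 2 = 4.6; e = 3.1 − 4.6 = -1.5
F=3: d̂ = 2.6 + 3 = 5.6; e = 7.5 − 5.6 = 1.9
F=4: d̂ = 2.6 + 4 = 6.6; e = 6.8 − 6.6 = 0.2
F=6: d̂ = 2.6 + 6 = 8.6; e = 9.6 − 8.6 = 1
F=9: d̂ = 2.6 + 9 = 11.6; e = 9.1 − 11.6 = -2.5
F=10: d̂ = 2.6 + 10 = 12.6; e = 11.7 − 12.6 = -0.9
F=11: d̂ = 2.6 + 11 = 13.6; e = 13.9 − 13.6 = 0.3
F=13: d̂ = 2.6 + 13 = 15.6; e = 16.7 − 15.6 = 1.1
F=14: d̂ = 2.6 + 14 = 16.6; e = 17.4 − 16.6 = 0.8
F=17: d̂ = 2.6 + 17 = 19.6; e = 19.2 − 19.6 = -0.4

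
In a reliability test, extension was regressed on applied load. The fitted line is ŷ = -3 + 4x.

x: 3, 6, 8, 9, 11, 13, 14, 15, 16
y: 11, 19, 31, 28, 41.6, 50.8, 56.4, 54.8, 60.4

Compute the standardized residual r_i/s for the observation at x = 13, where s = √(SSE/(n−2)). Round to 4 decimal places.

0.6288

x=3: ŷ = -3 + 4·3 = 9; r = 11 − 9 = 2
x=6: ŷ = -3 + 4·6 = 21; r = 19 − 21 = -2
x=8: ŷ = -3 + 4·8 = 29; r = 31 − 29 = 2
x=9: ŷ = -3 + 4·9 = 33; r = 28 − 33 = -5
x=11: ŷ = -3 + 4·11 = 41; r = 41.6 − 41 = 0.6
x=13: ŷ = -3 + 4·13 = 49; r = 50.8 − 49 = 1.8
x=14: ŷ = -3 + 4·14 = 53; r = 56.4 − 53 = 3.4
x=15: ŷ = -3 + 4·15 = 57; r = 54.8 − 57 = -2.2
x=16: ŷ = -3 + 4·16 = 61; r = 60.4 − 61 = -0.6
SSE = 4 + 4 + 4 + 25 + 0.36 + 3.24 + 11.56 + 4.84 + 0.36 = 57.36
s = √(57.36/7) = 2.86257
r/s = 1.8 / 2.86257 = 0.6288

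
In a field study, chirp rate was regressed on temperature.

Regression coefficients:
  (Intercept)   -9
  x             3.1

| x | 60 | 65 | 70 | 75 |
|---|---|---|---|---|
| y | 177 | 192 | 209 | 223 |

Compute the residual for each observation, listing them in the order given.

x=60: ŷ = -9 + 3.1·60 = 177; r = 177 − 177 = 0
x=65: ŷ = -9 + 3.1·65 = 192.5; r = 192 − 192.5 = -0.5
x=70: ŷ = -9 + 3.1·70 = 208; r = 209 − 208 = 1
x=75: ŷ = -9 + 3.1·75 = 223.5; r = 223 − 223.5 = -0.5

0, -0.5, 1, -0.5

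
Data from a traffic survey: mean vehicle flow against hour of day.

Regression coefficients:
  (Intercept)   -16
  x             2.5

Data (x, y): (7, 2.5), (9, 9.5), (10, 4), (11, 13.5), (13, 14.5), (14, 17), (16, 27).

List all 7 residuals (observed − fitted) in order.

x=7: ŷ = -16 + 2.5·7 = 1.5; r = 2.5 − 1.5 = 1
x=9: ŷ = -16 + 2.5·9 = 6.5; r = 9.5 − 6.5 = 3
x=10: ŷ = -16 + 2.5·10 = 9; r = 4 − 9 = -5
x=11: ŷ = -16 + 2.5·11 = 11.5; r = 13.5 − 11.5 = 2
x=13: ŷ = -16 + 2.5·13 = 16.5; r = 14.5 − 16.5 = -2
x=14: ŷ = -16 + 2.5·14 = 19; r = 17 − 19 = -2
x=16: ŷ = -16 + 2.5·16 = 24; r = 27 − 24 = 3

1, 3, -5, 2, -2, -2, 3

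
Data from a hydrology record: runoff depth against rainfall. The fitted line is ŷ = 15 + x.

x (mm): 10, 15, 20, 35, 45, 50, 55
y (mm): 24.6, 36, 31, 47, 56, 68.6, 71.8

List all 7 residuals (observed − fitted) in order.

-0.4, 6, -4, -3, -4, 3.6, 1.8

x=10: ŷ = 15 + 10 = 25; e = 24.6 − 25 = -0.4
x=15: ŷ = 15 + 15 = 30; e = 36 − 30 = 6
x=20: ŷ = 15 + 20 = 35; e = 31 − 35 = -4
x=35: ŷ = 15 + 35 = 50; e = 47 − 50 = -3
x=45: ŷ = 15 + 45 = 60; e = 56 − 60 = -4
x=50: ŷ = 15 + 50 = 65; e = 68.6 − 65 = 3.6
x=55: ŷ = 15 + 55 = 70; e = 71.8 − 70 = 1.8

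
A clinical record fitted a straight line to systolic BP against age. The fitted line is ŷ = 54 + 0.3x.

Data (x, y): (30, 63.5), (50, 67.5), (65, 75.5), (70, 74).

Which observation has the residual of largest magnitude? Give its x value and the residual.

x = 65, r = 2

x=30: ŷ = 54 + 0.3·30 = 63; r = 63.5 − 63 = 0.5
x=50: ŷ = 54 + 0.3·50 = 69; r = 67.5 − 69 = -1.5
x=65: ŷ = 54 + 0.3·65 = 73.5; r = 75.5 − 73.5 = 2
x=70: ŷ = 54 + 0.3·70 = 75; r = 74 − 75 = -1
Largest |r| is 2 at x = 65, residual 2.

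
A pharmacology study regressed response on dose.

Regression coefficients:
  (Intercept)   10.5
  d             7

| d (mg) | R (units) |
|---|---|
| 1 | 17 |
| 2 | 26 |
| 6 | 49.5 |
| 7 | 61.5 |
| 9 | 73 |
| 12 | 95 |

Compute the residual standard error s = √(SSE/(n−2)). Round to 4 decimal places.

s = 2.0000

d=1: ŷ = 10.5 + 7·1 = 17.5; e = 17 − 17.5 = -0.5
d=2: ŷ = 10.5 + 7·2 = 24.5; e = 26 − 24.5 = 1.5
d=6: ŷ = 10.5 + 7·6 = 52.5; e = 49.5 − 52.5 = -3
d=7: ŷ = 10.5 + 7·7 = 59.5; e = 61.5 − 59.5 = 2
d=9: ŷ = 10.5 + 7·9 = 73.5; e = 73 − 73.5 = -0.5
d=12: ŷ = 10.5 + 7·12 = 94.5; e = 95 − 94.5 = 0.5
SSE = 0.25 + 2.25 + 9 + 4 + 0.25 + 0.25 = 16
s = √(16/4) = √4 ≈ 2.0000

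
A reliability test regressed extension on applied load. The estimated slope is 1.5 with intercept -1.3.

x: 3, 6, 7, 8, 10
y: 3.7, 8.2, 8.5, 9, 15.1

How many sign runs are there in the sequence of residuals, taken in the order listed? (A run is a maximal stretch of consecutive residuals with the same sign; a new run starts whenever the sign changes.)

x=3: ŷ = -1.3 + 1.5·3 = 3.2; r = 3.7 − 3.2 = 0.5
x=6: ŷ = -1.3 + 1.5·6 = 7.7; r = 8.2 − 7.7 = 0.5
x=7: ŷ = -1.3 + 1.5·7 = 9.2; r = 8.5 − 9.2 = -0.7
x=8: ŷ = -1.3 + 1.5·8 = 10.7; r = 9 − 10.7 = -1.7
x=10: ŷ = -1.3 + 1.5·10 = 13.7; r = 15.1 − 13.7 = 1.4
Signs: + + − − +
Runs: +×2, −×2, +×1 → 3

3 runs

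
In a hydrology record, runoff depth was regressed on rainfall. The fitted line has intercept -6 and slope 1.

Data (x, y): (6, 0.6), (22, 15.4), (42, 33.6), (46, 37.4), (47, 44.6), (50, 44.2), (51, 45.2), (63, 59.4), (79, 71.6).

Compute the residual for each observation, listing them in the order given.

x=6: ŷ = -6 + 6 = 0; r = 0.6 − 0 = 0.6
x=22: ŷ = -6 + 22 = 16; r = 15.4 − 16 = -0.6
x=42: ŷ = -6 + 42 = 36; r = 33.6 − 36 = -2.4
x=46: ŷ = -6 + 46 = 40; r = 37.4 − 40 = -2.6
x=47: ŷ = -6 + 47 = 41; r = 44.6 − 41 = 3.6
x=50: ŷ = -6 + 50 = 44; r = 44.2 − 44 = 0.2
x=51: ŷ = -6 + 51 = 45; r = 45.2 − 45 = 0.2
x=63: ŷ = -6 + 63 = 57; r = 59.4 − 57 = 2.4
x=79: ŷ = -6 + 79 = 73; r = 71.6 − 73 = -1.4

0.6, -0.6, -2.4, -2.6, 3.6, 0.2, 0.2, 2.4, -1.4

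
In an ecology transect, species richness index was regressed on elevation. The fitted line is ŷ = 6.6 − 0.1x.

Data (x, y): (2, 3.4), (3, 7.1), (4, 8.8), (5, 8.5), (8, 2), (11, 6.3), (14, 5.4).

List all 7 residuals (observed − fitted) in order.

x=2: ŷ = 6.6 − 0.1·2 = 6.4; e = 3.4 − 6.4 = -3
x=3: ŷ = 6.6 − 0.1·3 = 6.3; e = 7.1 − 6.3 = 0.8
x=4: ŷ = 6.6 − 0.1·4 = 6.2; e = 8.8 − 6.2 = 2.6
x=5: ŷ = 6.6 − 0.1·5 = 6.1; e = 8.5 − 6.1 = 2.4
x=8: ŷ = 6.6 − 0.1·8 = 5.8; e = 2 − 5.8 = -3.8
x=11: ŷ = 6.6 − 0.1·11 = 5.5; e = 6.3 − 5.5 = 0.8
x=14: ŷ = 6.6 − 0.1·14 = 5.2; e = 5.4 − 5.2 = 0.2

-3, 0.8, 2.6, 2.4, -3.8, 0.8, 0.2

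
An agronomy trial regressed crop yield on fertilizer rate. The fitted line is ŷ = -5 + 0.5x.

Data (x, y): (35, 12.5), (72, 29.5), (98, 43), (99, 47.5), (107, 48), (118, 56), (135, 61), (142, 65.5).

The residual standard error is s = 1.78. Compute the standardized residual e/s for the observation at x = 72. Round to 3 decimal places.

ŷ = -5 + 0.5·72 = 31
e = 29.5 − 31 = -1.5
e/s = -1.5 / 1.78 = -0.843

-0.843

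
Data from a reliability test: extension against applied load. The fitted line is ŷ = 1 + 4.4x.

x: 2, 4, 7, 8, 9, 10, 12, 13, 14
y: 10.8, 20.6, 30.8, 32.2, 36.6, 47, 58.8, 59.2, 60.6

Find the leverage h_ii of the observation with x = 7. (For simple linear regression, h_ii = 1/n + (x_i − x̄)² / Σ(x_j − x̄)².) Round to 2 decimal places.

h = 0.14

x̄ = (2 + 4 + 7 + 8 + 9 + 10 + 12 + 13 + 14)/9 = 8.77778
Σ(x − x̄)² = 45.9383 + 22.8272 + 3.16049 + 0.604938 + 0.0493827 + 1.49383 + 10.3827 + 17.8272 + 27.2716 = 129.556
h = 1/9 + (-1.77778)²/129.556 = 0.111111 + 0.0243949 = 0.14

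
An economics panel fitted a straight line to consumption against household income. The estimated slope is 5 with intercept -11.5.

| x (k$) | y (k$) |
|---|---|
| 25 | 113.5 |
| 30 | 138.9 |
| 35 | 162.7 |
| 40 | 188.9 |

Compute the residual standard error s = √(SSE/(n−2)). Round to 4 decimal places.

s = 0.6928

x=25: ŷ = -11.5 + 5·25 = 113.5; r = 113.5 − 113.5 = 0
x=30: ŷ = -11.5 + 5·30 = 138.5; r = 138.9 − 138.5 = 0.4
x=35: ŷ = -11.5 + 5·35 = 163.5; r = 162.7 − 163.5 = -0.8
x=40: ŷ = -11.5 + 5·40 = 188.5; r = 188.9 − 188.5 = 0.4
SSE = 0 + 0.16 + 0.64 + 0.16 = 0.96
s = √(0.96/2) = √0.48 ≈ 0.6928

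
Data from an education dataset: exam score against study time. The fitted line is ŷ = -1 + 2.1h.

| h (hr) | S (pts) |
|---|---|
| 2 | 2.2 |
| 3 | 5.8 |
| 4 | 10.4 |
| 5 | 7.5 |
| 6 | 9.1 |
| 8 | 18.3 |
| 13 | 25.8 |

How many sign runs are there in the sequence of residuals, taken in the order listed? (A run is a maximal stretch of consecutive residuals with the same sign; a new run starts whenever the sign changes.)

5 runs

h=2: ŷ = -1 + 2.1·2 = 3.2; r = 2.2 − 3.2 = -1
h=3: ŷ = -1 + 2.1·3 = 5.3; r = 5.8 − 5.3 = 0.5
h=4: ŷ = -1 + 2.1·4 = 7.4; r = 10.4 − 7.4 = 3
h=5: ŷ = -1 + 2.1·5 = 9.5; r = 7.5 − 9.5 = -2
h=6: ŷ = -1 + 2.1·6 = 11.6; r = 9.1 − 11.6 = -2.5
h=8: ŷ = -1 + 2.1·8 = 15.8; r = 18.3 − 15.8 = 2.5
h=13: ŷ = -1 + 2.1·13 = 26.3; r = 25.8 − 26.3 = -0.5
Signs: − + + − − + −
Runs: −×1, +×2, −×2, +×1, −×1 → 5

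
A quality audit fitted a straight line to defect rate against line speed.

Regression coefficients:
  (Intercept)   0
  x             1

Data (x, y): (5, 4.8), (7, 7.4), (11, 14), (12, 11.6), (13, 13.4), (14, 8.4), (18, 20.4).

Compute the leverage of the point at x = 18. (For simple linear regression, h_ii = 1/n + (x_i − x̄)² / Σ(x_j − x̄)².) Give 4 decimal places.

h = 0.5226

x̄ = (5 + 7 + 11 + 12 + 13 + 14 + 18)/7 = 11.4286
Σ(x − x̄)² = 41.3265 + 19.6122 + 0.183673 + 0.326531 + 2.46939 + 6.61224 + 43.1837 = 113.714
h = 1/7 + (6.57143)²/113.714 = 0.142857 + 0.379756 = 0.5226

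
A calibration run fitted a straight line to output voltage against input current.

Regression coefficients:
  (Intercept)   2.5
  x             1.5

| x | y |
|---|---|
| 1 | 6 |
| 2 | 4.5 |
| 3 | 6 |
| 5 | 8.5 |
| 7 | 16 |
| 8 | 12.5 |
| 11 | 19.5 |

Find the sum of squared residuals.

x=1: ŷ = 2.5 + 1.5·1 = 4; r = 6 − 4 = 2
x=2: ŷ = 2.5 + 1.5·2 = 5.5; r = 4.5 − 5.5 = -1
x=3: ŷ = 2.5 + 1.5·3 = 7; r = 6 − 7 = -1
x=5: ŷ = 2.5 + 1.5·5 = 10; r = 8.5 − 10 = -1.5
x=7: ŷ = 2.5 + 1.5·7 = 13; r = 16 − 13 = 3
x=8: ŷ = 2.5 + 1.5·8 = 14.5; r = 12.5 − 14.5 = -2
x=11: ŷ = 2.5 + 1.5·11 = 19; r = 19.5 − 19 = 0.5
SSE = 4 + 1 + 1 + 2.25 + 9 + 4 + 0.25 = 21.5

SSE = 21.5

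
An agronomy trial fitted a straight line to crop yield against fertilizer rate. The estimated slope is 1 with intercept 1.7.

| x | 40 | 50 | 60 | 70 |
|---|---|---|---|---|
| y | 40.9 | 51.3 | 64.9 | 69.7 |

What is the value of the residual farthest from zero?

x=40: ŷ = 1.7 + 40 = 41.7; e = 40.9 − 41.7 = -0.8
x=50: ŷ = 1.7 + 50 = 51.7; e = 51.3 − 51.7 = -0.4
x=60: ŷ = 1.7 + 60 = 61.7; e = 64.9 − 61.7 = 3.2
x=70: ŷ = 1.7 + 70 = 71.7; e = 69.7 − 71.7 = -2
Largest |e| is 3.2 at x = 60, residual 3.2.

e = 3.2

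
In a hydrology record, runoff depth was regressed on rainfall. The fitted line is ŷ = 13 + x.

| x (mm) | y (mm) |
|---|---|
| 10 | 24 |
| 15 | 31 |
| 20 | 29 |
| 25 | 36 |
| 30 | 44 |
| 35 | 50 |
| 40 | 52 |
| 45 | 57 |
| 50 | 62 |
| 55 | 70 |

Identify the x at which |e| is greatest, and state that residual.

x=10: ŷ = 13 + 10 = 23; e = 24 − 23 = 1
x=15: ŷ = 13 + 15 = 28; e = 31 − 28 = 3
x=20: ŷ = 13 + 20 = 33; e = 29 − 33 = -4
x=25: ŷ = 13 + 25 = 38; e = 36 − 38 = -2
x=30: ŷ = 13 + 30 = 43; e = 44 − 43 = 1
x=35: ŷ = 13 + 35 = 48; e = 50 − 48 = 2
x=40: ŷ = 13 + 40 = 53; e = 52 − 53 = -1
x=45: ŷ = 13 + 45 = 58; e = 57 − 58 = -1
x=50: ŷ = 13 + 50 = 63; e = 62 − 63 = -1
x=55: ŷ = 13 + 55 = 68; e = 70 − 68 = 2
Largest |e| is 4 at x = 20, residual -4.

x = 20, e = -4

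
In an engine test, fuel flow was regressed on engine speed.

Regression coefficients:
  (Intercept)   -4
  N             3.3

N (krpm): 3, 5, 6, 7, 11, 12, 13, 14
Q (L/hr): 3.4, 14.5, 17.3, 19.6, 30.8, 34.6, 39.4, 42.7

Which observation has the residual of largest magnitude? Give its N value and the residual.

N = 3, e = -2.5

N=3: Q̂ = -4 + 3.3·3 = 5.9; e = 3.4 − 5.9 = -2.5
N=5: Q̂ = -4 + 3.3·5 = 12.5; e = 14.5 − 12.5 = 2
N=6: Q̂ = -4 + 3.3·6 = 15.8; e = 17.3 − 15.8 = 1.5
N=7: Q̂ = -4 + 3.3·7 = 19.1; e = 19.6 − 19.1 = 0.5
N=11: Q̂ = -4 + 3.3·11 = 32.3; e = 30.8 − 32.3 = -1.5
N=12: Q̂ = -4 + 3.3·12 = 35.6; e = 34.6 − 35.6 = -1
N=13: Q̂ = -4 + 3.3·13 = 38.9; e = 39.4 − 38.9 = 0.5
N=14: Q̂ = -4 + 3.3·14 = 42.2; e = 42.7 − 42.2 = 0.5
Largest |e| is 2.5 at N = 3, residual -2.5.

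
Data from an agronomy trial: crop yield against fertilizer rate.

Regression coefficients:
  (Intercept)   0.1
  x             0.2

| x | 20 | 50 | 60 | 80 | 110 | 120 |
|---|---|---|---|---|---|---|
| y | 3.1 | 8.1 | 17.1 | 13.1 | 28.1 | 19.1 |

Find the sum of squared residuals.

SSE = 100

x=20: ŷ = 0.1 + 0.2·20 = 4.1; r = 3.1 − 4.1 = -1
x=50: ŷ = 0.1 + 0.2·50 = 10.1; r = 8.1 − 10.1 = -2
x=60: ŷ = 0.1 + 0.2·60 = 12.1; r = 17.1 − 12.1 = 5
x=80: ŷ = 0.1 + 0.2·80 = 16.1; r = 13.1 − 16.1 = -3
x=110: ŷ = 0.1 + 0.2·110 = 22.1; r = 28.1 − 22.1 = 6
x=120: ŷ = 0.1 + 0.2·120 = 24.1; r = 19.1 − 24.1 = -5
SSE = 1 + 4 + 25 + 9 + 36 + 25 = 100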